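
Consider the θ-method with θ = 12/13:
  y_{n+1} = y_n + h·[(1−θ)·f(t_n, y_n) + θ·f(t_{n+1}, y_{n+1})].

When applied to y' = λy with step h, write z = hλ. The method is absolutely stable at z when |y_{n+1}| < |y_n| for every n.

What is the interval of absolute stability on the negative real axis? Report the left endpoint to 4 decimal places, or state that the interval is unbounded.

interval (−∞, 0).

Test eqn y'=λy, z=hλ:
  y_{n+1} = y_n + z·[1/13·y_n + 12/13·y_{n+1}] ⇒ (1 − 12/13z)y_{n+1} = (1 + 1/13z)y_n
  ⇒ R(z) = (1 + 1/13z)/(1 − 12/13z).

Boundary: |R(x)|=1, x<0.
x=-1.36: |R|=0.3970
x=-2: |R|=0.2973
x=-10: |R|=0.0226
x=-100: |R|=0.0717
θ=12/13≥1/2 ⇒ |1+1/13x|<|1−12/13x| ∀x<0 ⇒ interval (−∞,0).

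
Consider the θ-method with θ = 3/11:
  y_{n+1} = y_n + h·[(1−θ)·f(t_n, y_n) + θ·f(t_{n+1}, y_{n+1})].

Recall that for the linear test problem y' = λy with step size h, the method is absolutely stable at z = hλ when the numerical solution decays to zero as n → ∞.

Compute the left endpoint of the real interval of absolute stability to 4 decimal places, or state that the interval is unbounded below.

With y'=λy (z=hλ):
  y_{n+1} = y_n + z·[8/11·y_n + 3/11·y_{n+1}] ⇒ (1 − 3/11z)y_{n+1} = (1 + 8/11z)y_n
  ⇒ R(z) = (1 + 8/11z)/(1 − 3/11z).

Need |R(x)|<1, x<0.
x=-1.05: |R|=0.1837
R=−1: 1+8/11x = −1+3/11x ⇒ -5/11x=2 ⇒ x=2/(-5/11)=-4.4000
Confirm numerically:
  x=-4.365: |R|=0.99274 <1
  x=-4.114: |R|=0.93874 <1
  x=-2.297: |R|=0.41227 <1
  x=-4.829: |R|=1.08416 >1
  x=-4.503: |R|=1.02101 >1
So |R|<1 on (-4.4000, 0).

left endpoint -4.4000.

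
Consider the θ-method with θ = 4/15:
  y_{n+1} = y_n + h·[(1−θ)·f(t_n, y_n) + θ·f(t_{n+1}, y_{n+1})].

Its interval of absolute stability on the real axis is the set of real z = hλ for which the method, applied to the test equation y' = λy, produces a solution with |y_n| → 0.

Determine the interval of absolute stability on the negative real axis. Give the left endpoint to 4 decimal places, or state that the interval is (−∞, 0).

(-4.2857, 0).

Set f=λy, z=hλ:
  y_{n+1} = y_n + z·[11/15·y_n + 4/15·y_{n+1}] ⇒ (1 − 4/15z)y_{n+1} = (1 + 11/15z)y_n
  R(z) = (1 + 11/15z)/(1 − 4/15z).

Need |R(x)|<1, x<0.
x=-0.65: |R|=0.4460
R=−1: 1+11/15x = −1+4/15x ⇒ -7/15x=2 ⇒ x=2/(-7/15)=-4.2857
Confirm numerically:
  x=-4.072: |R|=0.95219 <1
  x=-3.488: |R|=0.80713 <1
  x=-2.800: |R|=0.60305 <1
  x=-1.947: |R|=0.28160 <1
  x=-4.469: |R|=1.03903 >1
  x=-4.459: |R|=1.03694 >1
Interval (-4.2857, 0).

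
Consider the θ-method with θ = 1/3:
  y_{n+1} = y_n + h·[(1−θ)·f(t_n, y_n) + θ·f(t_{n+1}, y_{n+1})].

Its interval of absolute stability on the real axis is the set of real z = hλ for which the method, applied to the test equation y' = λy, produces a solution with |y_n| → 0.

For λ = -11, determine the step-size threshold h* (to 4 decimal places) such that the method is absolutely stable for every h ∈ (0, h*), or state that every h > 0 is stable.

Set f=λy, z=hλ:
  y_{n+1} = y_n + z·[2/3·y_n + 1/3·y_{n+1}] ⇒ (1 − 1/3z)y_{n+1} = (1 + 2/3z)y_n
  R(z) = (1 + 2/3z)/(1 − 1/3z).

Need |R(x)|<1, x<0.
x=-1.4: |R|=0.0455
R=−1: 1+2/3x = −1+1/3x ⇒ -1/3x=2 ⇒ x=2/(-1/3)=-6.0000
Confirm numerically:
  x=-5.550: |R|=0.94737 <1
  x=-4.819: |R|=0.84896 <1
  x=-3.642: |R|=0.64499 <1
  x=-3.264: |R|=0.56322 <1
  x=-6.534: |R|=1.05601 >1
  x=-6.312: |R|=1.03351 >1
  x=-6.084: |R|=1.00925 >1
Stable set (-6.0000, 0).

(-6.0000,0); λ=-11 ⇒ h* = (6)/11 = 0.5455.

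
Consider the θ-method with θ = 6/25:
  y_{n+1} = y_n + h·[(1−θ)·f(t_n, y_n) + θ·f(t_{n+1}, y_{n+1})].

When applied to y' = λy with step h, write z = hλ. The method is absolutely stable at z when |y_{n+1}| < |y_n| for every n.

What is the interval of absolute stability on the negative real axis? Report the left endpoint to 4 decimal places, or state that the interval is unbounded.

(-3.8462, 0).

With y'=λy (z=hλ):
  y_{n+1} = y_n + z·[19/25·y_n + 6/25·y_{n+1}] ⇒ (1 − 6/25z)y_{n+1} = (1 + 19/25z)y_n
  Hence R(z) = (1 + 19/25z)/(1 − 6/25z).

Find x<0 with |R(x)|<1.
x=-0.49: |R|=0.5616
R=−1: 1+19/25x = −1+6/25x ⇒ -13/25x=2 ⇒ x=2/(-13/25)=-3.8462
Confirm numerically:
  x=-2.872: |R|=0.70013 <1
  x=-2.719: |R|=0.64533 <1
  x=-2.695: |R|=0.63651 <1
  x=-1.911: |R|=0.31012 <1
  x=-4.237: |R|=1.10077 >1
  x=-4.210: |R|=1.09411 >1
  x=-3.873: |R|=1.00723 >1
Interval (-3.8462, 0).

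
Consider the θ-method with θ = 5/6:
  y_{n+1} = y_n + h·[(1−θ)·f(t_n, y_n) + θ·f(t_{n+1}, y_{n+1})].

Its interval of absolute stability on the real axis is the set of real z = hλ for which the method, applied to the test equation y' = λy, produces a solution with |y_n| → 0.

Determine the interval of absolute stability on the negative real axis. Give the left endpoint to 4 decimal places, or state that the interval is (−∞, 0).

On y'=λy, z=hλ:
  y_{n+1} = y_n + z·[1/6·y_n + 5/6·y_{n+1}] ⇒ (1 − 5/6z)y_{n+1} = (1 + 1/6z)y_n
  R(z) = (1 + 1/6z)/(1 − 5/6z).

Solve |R(x)|<1 on ℝ⁻.
x=-1.78: |R|=0.2832
x=-2: |R|=0.2500
x=-10: |R|=0.0714
x=-100: |R|=0.1858
θ=5/6≥1/2 ⇒ |1+1/6x|<|1−5/6x| ∀x<0 ⇒ unbounded interval.

interval (−∞, 0).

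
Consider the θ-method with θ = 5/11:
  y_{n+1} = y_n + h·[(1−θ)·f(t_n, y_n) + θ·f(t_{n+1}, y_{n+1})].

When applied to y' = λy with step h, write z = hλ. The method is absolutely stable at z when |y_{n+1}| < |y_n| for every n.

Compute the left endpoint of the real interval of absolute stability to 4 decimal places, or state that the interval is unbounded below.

With y'=λy (z=hλ):
  y_{n+1} = y_n + z·[6/11·y_n + 5/11·y_{n+1}] ⇒ (1 − 5/11z)y_{n+1} = (1 + 6/11z)y_n
  so R(z) = (1 + 6/11z)/(1 − 5/11z).

Boundary: |R(x)|=1, x<0.
x=-0.87: |R|=0.3765
R=−1: 1+6/11x = −1+5/11x ⇒ -1/11x=2 ⇒ x=2/(-1/11)=-22.0000
Confirm numerically:
  x=-17.205: |R|=0.95058 <1
  x=-15.437: |R|=0.92558 <1
  x=-11.567: |R|=0.84843 <1
  x=-11.337: |R|=0.84246 <1
  x=-22.307: |R|=1.00251 >1
  x=-22.125: |R|=1.00103 >1
  x=-22.118: |R|=1.00097 >1
So |R|<1 on (-22.0000, 0).

left endpoint -22.0000.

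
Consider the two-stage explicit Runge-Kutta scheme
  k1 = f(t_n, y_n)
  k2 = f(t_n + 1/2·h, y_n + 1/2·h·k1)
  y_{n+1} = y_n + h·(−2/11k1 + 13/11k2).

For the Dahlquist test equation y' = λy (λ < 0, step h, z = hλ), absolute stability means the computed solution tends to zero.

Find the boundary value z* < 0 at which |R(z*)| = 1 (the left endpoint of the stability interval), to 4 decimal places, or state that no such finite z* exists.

On y'=λy, z=hλ:
  k1=λy_n ⇒ h·k1=z·y_n;  k2=λ(1+1/2z)y_n ⇒ h·k2=z(1+1/2z)y_n
  y_{n+1}/y_n = 1 − 2/11z + 13/11z(1+1/2z) = 1 + z + 13/22z²
  R(z) = 1 + z + 13/22z².

Boundary: |R(x)|=1, x<0.
x=-0.45: |R|=0.6697
R=1: x+13/22x²=0 ⇒ x=−22/13=-1.6923; min R=1−1/(4·13/22)=0.5769>−1
Confirm numerically:
  x=-1.404: |R|=0.76081 <1
  x=-1.370: |R|=0.73908 <1
  x=-0.861: |R|=0.57705 <1
  x=-2.050: |R|=1.43330 >1
  x=-1.950: |R|=1.29693 >1
So |R|<1 on (-1.6923, 0).

z* = -1.6923.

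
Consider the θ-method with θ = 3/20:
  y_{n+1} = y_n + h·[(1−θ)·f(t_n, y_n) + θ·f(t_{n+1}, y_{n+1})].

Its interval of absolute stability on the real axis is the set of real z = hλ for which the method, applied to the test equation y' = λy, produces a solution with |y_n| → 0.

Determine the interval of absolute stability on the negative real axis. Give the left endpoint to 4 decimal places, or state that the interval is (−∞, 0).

Set f=λy, z=hλ:
  y_{n+1} = y_n + z·[17/20·y_n + 3/20·y_{n+1}] ⇒ (1 − 3/20z)y_{n+1} = (1 + 17/20z)y_n
  R(z) = (1 + 17/20z)/(1 − 3/20z).

Need |R(x)|<1, x<0.
x=-1.2: |R|=0.0169
R=−1: 1+17/20x = −1+3/20x ⇒ -7/10x=2 ⇒ x=2/(-7/10)=-2.8571
Confirm numerically:
  x=-2.572: |R|=0.85597 <1
  x=-2.189: |R|=0.64791 <1
  x=-1.968: |R|=0.51946 <1
  x=-1.925: |R|=0.49370 <1
  x=-3.298: |R|=1.20646 >1
  x=-3.181: |R|=1.15347 >1
Interval (-2.8571, 0).

(-2.8571, 0).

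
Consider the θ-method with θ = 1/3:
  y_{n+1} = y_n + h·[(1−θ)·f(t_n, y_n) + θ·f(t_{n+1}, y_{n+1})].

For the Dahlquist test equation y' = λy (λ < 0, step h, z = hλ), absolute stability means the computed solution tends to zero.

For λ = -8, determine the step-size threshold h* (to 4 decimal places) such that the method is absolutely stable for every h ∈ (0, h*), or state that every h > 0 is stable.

(-6.0000,0); λ=-8 ⇒ h* = (6)/8 = 0.7500.

With y'=λy (z=hλ):
  y_{n+1} = y_n + z·[2/3·y_n + 1/3·y_{n+1}] ⇒ (1 − 1/3z)y_{n+1} = (1 + 2/3z)y_n
  so R(z) = (1 + 2/3z)/(1 − 1/3z).

Find x<0 with |R(x)|<1.
x=-0.79: |R|=0.3747
R=−1: 1+2/3x = −1+1/3x ⇒ -1/3x=2 ⇒ x=2/(-1/3)=-6.0000
Confirm numerically:
  x=-5.136: |R|=0.89381 <1
  x=-3.288: |R|=0.56870 <1
  x=-2.527: |R|=0.37163 <1
  x=-6.586: |R|=1.06113 >1
  x=-6.148: |R|=1.01618 >1
So |R|<1 on (-6.0000, 0).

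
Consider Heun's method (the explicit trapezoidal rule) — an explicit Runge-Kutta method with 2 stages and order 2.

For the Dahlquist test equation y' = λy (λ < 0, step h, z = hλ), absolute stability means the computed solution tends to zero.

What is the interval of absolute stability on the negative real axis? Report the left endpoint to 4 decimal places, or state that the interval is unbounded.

(-2.0000, 0).

Set f=λy, z=hλ:
  order 2, 2-stage ⇒ R(z)=1+z+z^2/2
  (e.g. R(-0.85)=0.51125, |R|=0.51125)

Need |R(x)|<1, x<0.
x=-0.85: |R|=0.5112
|R(-2.33)|=1.3845 |R(-1.91)|=0.9140 |R(-0.54)|=0.6058
Bisect:
  x_lo=-2.3590 |R|=1.4234  x_hi=-0.0658 |R|=0.9363
  mid=-1.21242 |R|=0.52256 →hi
  mid=-1.78571 |R|=0.80867 →hi
  mid=-2.07235 |R|=1.07497 →lo
  mid=-1.92903 |R|=0.93155 →hi
  mid=-2.00069 |R|=1.00069 →lo
  mid=-1.96486 |R|=0.96548 →hi
  mid=-1.98278 |R|=0.98292 →hi
  mid=-1.99173 |R|=0.99177 →hi
  mid=-1.99621 |R|=0.99622 →hi
  ...
  [-2.00013,-1.99999] ⇒ x*=-2.0000
So |R|<1 on (-2.0000, 0).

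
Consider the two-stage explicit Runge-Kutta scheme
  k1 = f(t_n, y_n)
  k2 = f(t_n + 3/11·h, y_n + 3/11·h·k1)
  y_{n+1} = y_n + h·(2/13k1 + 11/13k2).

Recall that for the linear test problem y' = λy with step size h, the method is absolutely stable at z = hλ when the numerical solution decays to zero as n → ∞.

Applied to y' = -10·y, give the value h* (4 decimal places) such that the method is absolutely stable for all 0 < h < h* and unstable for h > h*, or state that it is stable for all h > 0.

With y'=λy (z=hλ):
  k1=λy_n ⇒ h·k1=z·y_n;  k2=λ(1+3/11z)y_n ⇒ h·k2=z(1+3/11z)y_n
  y_{n+1}/y_n = 1 + 2/13z + 11/13z(1+3/11z) = 1 + z + 3/13z²
  R(z) = 1 + z + 3/13z².

Find x<0 with |R(x)|<1.
x=-1.23: |R|=0.1191
R=1: x+3/13x²=0 ⇒ x=−13/3=-4.3333; min R=1−1/(4·3/13)=-0.0833>−1
Confirm numerically:
  x=-4.299: |R|=0.96594 <1
  x=-3.564: |R|=0.36725 <1
  x=-3.366: |R|=0.24861 <1
  x=-4.503: |R|=1.17631 >1
  x=-4.426: |R|=1.09465 >1
Interval (-4.3333, 0).

(-4.3333,0); λ=-10 ⇒ h* = (13/3)/10 = 0.4333.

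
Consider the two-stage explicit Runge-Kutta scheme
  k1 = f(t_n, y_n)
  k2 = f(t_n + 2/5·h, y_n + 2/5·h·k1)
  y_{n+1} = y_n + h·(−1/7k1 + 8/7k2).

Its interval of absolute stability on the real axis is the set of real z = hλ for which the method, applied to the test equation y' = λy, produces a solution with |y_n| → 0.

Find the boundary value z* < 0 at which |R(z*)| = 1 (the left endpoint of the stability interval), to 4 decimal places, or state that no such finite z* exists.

On y'=λy, z=hλ:
  k1=λy_n ⇒ h·k1=z·y_n;  k2=λ(1+2/5z)y_n ⇒ h·k2=z(1+2/5z)y_n
  y_{n+1}/y_n = 1 − 1/7z + 8/7z(1+2/5z) = 1 + z + 16/35z²
  ⇒ R(z) = 1 + z + 16/35z².

Solve |R(x)|<1 on ℝ⁻.
x=-1.15: |R|=0.4546
R=1: x+16/35x²=0 ⇒ x=−35/16=-2.1875; min R=1−1/(4·16/35)=0.4531>−1
Confirm numerically:
  x=-1.877: |R|=0.73357 <1
  x=-1.557: |R|=0.55123 <1
  x=-1.385: |R|=0.49190 <1
  x=-1.275: |R|=0.46814 <1
  x=-2.497: |R|=1.35329 >1
  x=-2.356: |R|=1.18148 >1
So |R|<1 on (-2.1875, 0).

left endpoint -2.1875.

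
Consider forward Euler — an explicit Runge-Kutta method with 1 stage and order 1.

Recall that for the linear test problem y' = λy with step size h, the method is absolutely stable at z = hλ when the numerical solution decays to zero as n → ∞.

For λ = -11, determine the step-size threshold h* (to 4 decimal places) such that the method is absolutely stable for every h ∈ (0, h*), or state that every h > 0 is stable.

(-2.0000,0); λ=-11 ⇒ h* = 0.1818.

Test eqn y'=λy, z=hλ:
  order 1, 1-stage ⇒ R(z)=1+z
  (e.g. R(-0.99)=0.01000, |R|=0.01000)

Boundary: |R(x)|=1, x<0.
x=-0.99: |R|=0.0100
|R(-1.91)|=0.9100 |R(-1.85)|=0.8500 |R(-1.12)|=0.1200
Bisect:
  x_lo=-2.4596 |R|=1.4596  x_hi=-0.3512 |R|=0.6488
  mid=-1.40543 |R|=0.40543 →hi
  mid=-1.93252 |R|=0.93252 →hi
  mid=-2.19607 |R|=1.19607 →lo
  mid=-2.06430 |R|=1.06430 →lo
  mid=-1.99841 |R|=0.99841 →hi
  mid=-2.03136 |R|=1.03136 →lo
  mid=-2.01488 |R|=1.01488 →lo
  mid=-2.00665 |R|=1.00665 →lo
  mid=-2.00253 |R|=1.00253 →lo
  ...
  [-2.00008,-1.99996] ⇒ x*=-2.0000
So |R|<1 on (-2.0000, 0).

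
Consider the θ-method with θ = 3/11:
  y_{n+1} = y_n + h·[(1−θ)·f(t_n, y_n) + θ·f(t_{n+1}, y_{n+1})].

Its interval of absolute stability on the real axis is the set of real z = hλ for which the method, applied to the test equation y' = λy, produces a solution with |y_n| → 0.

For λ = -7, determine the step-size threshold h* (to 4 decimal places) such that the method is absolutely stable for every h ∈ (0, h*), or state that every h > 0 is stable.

(-4.4000,0); λ=-7 ⇒ h* = (22/5)/7 = 0.6286.

Test eqn y'=λy, z=hλ:
  y_{n+1} = y_n + z·[8/11·y_n + 3/11·y_{n+1}] ⇒ (1 − 3/11z)y_{n+1} = (1 + 8/11z)y_n
  ⇒ R(z) = (1 + 8/11z)/(1 − 3/11z).

Need |R(x)|<1, x<0.
x=-0.36: |R|=0.6722
R=−1: 1+8/11x = −1+3/11x ⇒ -5/11x=2 ⇒ x=2/(-5/11)=-4.4000
Confirm numerically:
  x=-3.386: |R|=0.76037 <1
  x=-3.066: |R|=0.66977 <1
  x=-2.376: |R|=0.44175 <1
  x=-4.658: |R|=1.05165 >1
  x=-4.625: |R|=1.04523 >1
  x=-4.511: |R|=1.02262 >1
Interval (-4.4000, 0).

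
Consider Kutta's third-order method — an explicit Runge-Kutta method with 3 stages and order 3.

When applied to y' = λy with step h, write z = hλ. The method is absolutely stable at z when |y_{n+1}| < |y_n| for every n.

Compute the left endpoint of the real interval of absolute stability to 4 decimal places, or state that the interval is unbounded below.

On y'=λy, z=hλ:
  order 3, 3-stage ⇒ R(z)=1+z+z^2/2+z^3/6
  (e.g. R(-0.91)=0.37845, |R|=0.37845)

Need |R(x)|<1, x<0.
x=-0.91: |R|=0.3785
|R(-1.83)|=0.1770 |R(-1.21)|=0.2268 |R(-0.94)|=0.3634
Bisect:
  x_lo=-3.2032 |R|=2.5507  x_hi=-0.2721 |R|=0.7615
  mid=-1.73766 |R|=0.10240 →hi
  mid=-2.47043 |R|=0.93176 →hi
  mid=-2.83681 |R|=1.61794 →lo
  mid=-2.65362 |R|=1.24710 →lo
  mid=-2.56202 |R|=1.08288 →lo
  mid=-2.51623 |R|=1.00573 →lo
  mid=-2.49333 |R|=0.96836 →hi
  mid=-2.50478 |R|=0.98695 →hi
  ...
  [-2.51283,-2.51265] ⇒ x*=-2.5127
So |R|<1 on (-2.5127, 0).

left endpoint -2.5127.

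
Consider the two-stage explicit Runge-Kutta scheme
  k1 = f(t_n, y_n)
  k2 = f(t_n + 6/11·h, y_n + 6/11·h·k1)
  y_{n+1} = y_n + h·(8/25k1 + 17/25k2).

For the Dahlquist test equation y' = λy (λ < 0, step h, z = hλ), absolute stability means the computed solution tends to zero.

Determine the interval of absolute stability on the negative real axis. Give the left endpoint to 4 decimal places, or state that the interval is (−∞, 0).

(-2.6961, 0).

On y'=λy, z=hλ:
  k1=λy_n ⇒ h·k1=z·y_n;  k2=λ(1+6/11z)y_n ⇒ h·k2=z(1+6/11z)y_n
  y_{n+1}/y_n = 1 + 8/25z + 17/25z(1+6/11z) = 1 + z + 102/275z²
  ⇒ R(z) = 1 + z + 102/275z².

Find x<0 with |R(x)|<1.
x=-1.11: |R|=0.3470
R=1: x+102/275x²=0 ⇒ x=−275/102=-2.6961; min R=1−1/(4·102/275)=0.3260>−1
Confirm numerically:
  x=-2.662: |R|=0.96635 <1
  x=-2.171: |R|=0.57718 <1
  x=-1.948: |R|=0.45949 <1
  x=-1.181: |R|=0.33633 <1
  x=-2.954: |R|=1.28260 >1
  x=-2.876: |R|=1.19193 >1
  x=-2.828: |R|=1.13838 >1
So |R|<1 on (-2.6961, 0).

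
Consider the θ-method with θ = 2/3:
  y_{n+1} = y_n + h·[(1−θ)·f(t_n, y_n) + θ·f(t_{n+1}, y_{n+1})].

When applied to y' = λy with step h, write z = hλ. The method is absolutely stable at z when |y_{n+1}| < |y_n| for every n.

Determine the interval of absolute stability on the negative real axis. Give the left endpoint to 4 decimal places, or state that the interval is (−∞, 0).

(−∞, 0) — no finite endpoint.

With y'=λy (z=hλ):
  y_{n+1} = y_n + z·[1/3·y_n + 2/3·y_{n+1}] ⇒ (1 − 2/3z)y_{n+1} = (1 + 1/3z)y_n
  so R(z) = (1 + 1/3z)/(1 − 2/3z).

Boundary: |R(x)|=1, x<0.
x=-1.66: |R|=0.2120
x=-2: |R|=0.1429
x=-10: |R|=0.3043
x=-100: |R|=0.4778
θ=2/3≥1/2 ⇒ |1+1/3x|<|1−2/3x| ∀x<0 ⇒ interval (−∞,0).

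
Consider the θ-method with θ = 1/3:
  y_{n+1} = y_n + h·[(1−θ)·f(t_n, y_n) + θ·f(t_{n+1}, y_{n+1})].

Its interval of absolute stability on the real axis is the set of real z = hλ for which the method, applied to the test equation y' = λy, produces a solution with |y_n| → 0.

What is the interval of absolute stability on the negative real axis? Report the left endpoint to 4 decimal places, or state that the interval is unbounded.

z∈(-6.0000,0).

On y'=λy, z=hλ:
  y_{n+1} = y_n + z·[2/3·y_n + 1/3·y_{n+1}] ⇒ (1 − 1/3z)y_{n+1} = (1 + 2/3z)y_n
  Hence R(z) = (1 + 2/3z)/(1 − 1/3z).

Solve |R(x)|<1 on ℝ⁻.
x=-1.12: |R|=0.1845
R=−1: 1+2/3x = −1+1/3x ⇒ -1/3x=2 ⇒ x=2/(-1/3)=-6.0000
Confirm numerically:
  x=-5.487: |R|=0.93955 <1
  x=-3.333: |R|=0.57887 <1
  x=-3.325: |R|=0.57708 <1
  x=-3.151: |R|=0.53682 <1
  x=-6.283: |R|=1.03049 >1
  x=-6.140: |R|=1.01532 >1
Interval (-6.0000, 0).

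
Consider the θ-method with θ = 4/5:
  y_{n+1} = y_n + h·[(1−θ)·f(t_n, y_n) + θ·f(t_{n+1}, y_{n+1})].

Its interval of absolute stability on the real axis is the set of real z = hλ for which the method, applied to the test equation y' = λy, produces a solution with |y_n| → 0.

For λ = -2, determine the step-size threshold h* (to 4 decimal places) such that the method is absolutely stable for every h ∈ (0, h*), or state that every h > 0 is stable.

On y'=λy, z=hλ:
  y_{n+1} = y_n + z·[1/5·y_n + 4/5·y_{n+1}] ⇒ (1 − 4/5z)y_{n+1} = (1 + 1/5z)y_n
  ⇒ R(z) = (1 + 1/5z)/(1 − 4/5z).

Need |R(x)|<1, x<0.
x=-1.44: |R|=0.3309
x=-2: |R|=0.2308
x=-10: |R|=0.1111
x=-100: |R|=0.2346
θ=4/5≥1/2 ⇒ |1+1/5x|<|1−4/5x| ∀x<0 ⇒ unbounded interval.

unbounded; (−∞, 0). Any h>0 works for λ=-2.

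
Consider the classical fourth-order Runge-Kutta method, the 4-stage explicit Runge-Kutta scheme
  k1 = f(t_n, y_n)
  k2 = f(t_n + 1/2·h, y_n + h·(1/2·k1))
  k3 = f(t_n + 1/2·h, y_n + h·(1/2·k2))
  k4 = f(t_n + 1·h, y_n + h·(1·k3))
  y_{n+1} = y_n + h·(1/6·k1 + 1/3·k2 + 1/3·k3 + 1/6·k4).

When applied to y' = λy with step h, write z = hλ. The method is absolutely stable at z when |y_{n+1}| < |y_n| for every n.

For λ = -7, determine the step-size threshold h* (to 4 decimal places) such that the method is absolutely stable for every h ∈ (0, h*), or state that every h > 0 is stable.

(-2.7853,0); λ=-7 ⇒ h* = 0.3979.

On y'=λy, z=hλ:
  order 4, 4-stage ⇒ R(z)=1+z+z^2/2+z^3/6+z^4/24
  (e.g. R(-1)=0.37500, |R|=0.37500)

Need |R(x)|<1, x<0.
x=-1: |R|=0.3750
|R(-3.1)|=1.5878 |R(-2.88)|=1.1524 |R(-0.89)|=0.4147
Bisect:
  x_lo=-3.4365 |R|=2.5154  x_hi=-0.2509 |R|=0.7781
  mid=-1.84372 |R|=0.29284 →hi
  mid=-2.64011 |R|=0.80229 →hi
  mid=-3.03831 |R|=1.45347 →lo
  mid=-2.83921 |R|=1.08438 →lo
  mid=-2.73966 |R|=0.93335 →hi
  mid=-2.78944 |R|=1.00626 →lo
  mid=-2.76455 |R|=0.96917 →hi
  mid=-2.77699 |R|=0.98756 →hi
  mid=-2.78321 |R|=0.99687 →hi
  ...
  [-2.78535,-2.78516] ⇒ x*=-2.7853
So |R|<1 on (-2.7853, 0).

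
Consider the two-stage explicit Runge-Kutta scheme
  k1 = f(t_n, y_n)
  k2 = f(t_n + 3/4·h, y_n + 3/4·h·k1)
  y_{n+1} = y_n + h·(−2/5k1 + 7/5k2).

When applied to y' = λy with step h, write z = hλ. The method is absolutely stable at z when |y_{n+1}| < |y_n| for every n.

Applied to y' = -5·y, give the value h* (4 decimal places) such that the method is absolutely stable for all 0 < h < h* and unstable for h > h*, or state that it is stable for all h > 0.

Set f=λy, z=hλ:
  k1=λy_n ⇒ h·k1=z·y_n;  k2=λ(1+3/4z)y_n ⇒ h·k2=z(1+3/4z)y_n
  y_{n+1}/y_n = 1 − 2/5z + 7/5z(1+3/4z) = 1 + z + 21/20z²
  ⇒ R(z) = 1 + z + 21/20z².

Need |R(x)|<1, x<0.
x=-0.89: |R|=0.9417
R=1: x+21/20x²=0 ⇒ x=−20/21=-0.9524; min R=1−1/(4·21/20)=0.7619>−1
Confirm numerically:
  x=-0.870: |R|=0.92474 <1
  x=-0.565: |R|=0.77019 <1
  x=-0.553: |R|=0.76810 <1
  x=-1.210: |R|=1.32730 >1
  x=-1.143: |R|=1.22877 >1
  x=-1.064: |R|=1.12470 >1
So |R|<1 on (-0.9524, 0).

(-0.9524,0); λ=-5 ⇒ h* = (20/21)/5 = 0.1905.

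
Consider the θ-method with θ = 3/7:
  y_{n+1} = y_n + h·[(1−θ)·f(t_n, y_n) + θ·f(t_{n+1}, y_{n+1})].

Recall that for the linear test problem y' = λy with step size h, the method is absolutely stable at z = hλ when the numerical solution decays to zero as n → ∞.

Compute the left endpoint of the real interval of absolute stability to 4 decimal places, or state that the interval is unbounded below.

left endpoint -14.0000.

With y'=λy (z=hλ):
  y_{n+1} = y_n + z·[4/7·y_n + 3/7·y_{n+1}] ⇒ (1 − 3/7z)y_{n+1} = (1 + 4/7z)y_n
  R(z) = (1 + 4/7z)/(1 − 3/7z).

Solve |R(x)|<1 on ℝ⁻.
x=-1.33: |R|=0.1529
R=−1: 1+4/7x = −1+3/7x ⇒ -1/7x=2 ⇒ x=2/(-1/7)=-14.0000
Confirm numerically:
  x=-12.293: |R|=0.96110 <1
  x=-10.596: |R|=0.91224 <1
  x=-9.124: |R|=0.85814 <1
  x=-6.958: |R|=0.74736 <1
  x=-14.284: |R|=1.00570 >1
  x=-14.193: |R|=1.00389 >1
Interval (-14.0000, 0).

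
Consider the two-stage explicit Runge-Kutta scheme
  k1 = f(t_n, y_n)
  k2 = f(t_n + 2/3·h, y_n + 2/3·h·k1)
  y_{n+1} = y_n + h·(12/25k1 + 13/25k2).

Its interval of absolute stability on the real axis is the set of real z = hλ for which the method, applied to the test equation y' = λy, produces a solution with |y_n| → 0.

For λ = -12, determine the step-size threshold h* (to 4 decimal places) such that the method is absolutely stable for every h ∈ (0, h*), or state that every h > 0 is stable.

(-2.8846,0); λ=-12 ⇒ h* = (75/26)/12 = 0.2404.

With y'=λy (z=hλ):
  k1=λy_n ⇒ h·k1=z·y_n;  k2=λ(1+2/3z)y_n ⇒ h·k2=z(1+2/3z)y_n
  y_{n+1}/y_n = 1 + 12/25z + 13/25z(1+2/3z) = 1 + z + 26/75z²
  R(z) = 1 + z + 26/75z².

Solve |R(x)|<1 on ℝ⁻.
x=-0.84: |R|=0.4046
R=1: x+26/75x²=0 ⇒ x=−75/26=-2.8846; min R=1−1/(4·26/75)=0.2788>−1
Confirm numerically:
  x=-2.820: |R|=0.93683 <1
  x=-2.419: |R|=0.60954 <1
  x=-1.733: |R|=0.30814 <1
  x=-1.376: |R|=0.28037 <1
  x=-3.417: |R|=1.63064 >1
  x=-3.409: |R|=1.61971 >1
  x=-2.968: |R|=1.08579 >1
So |R|<1 on (-2.8846, 0).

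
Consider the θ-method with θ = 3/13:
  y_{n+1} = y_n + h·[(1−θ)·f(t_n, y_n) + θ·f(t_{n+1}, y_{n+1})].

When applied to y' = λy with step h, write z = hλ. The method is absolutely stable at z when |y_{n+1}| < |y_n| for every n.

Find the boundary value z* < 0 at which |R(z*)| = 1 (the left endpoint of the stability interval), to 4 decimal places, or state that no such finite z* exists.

On y'=λy, z=hλ:
  y_{n+1} = y_n + z·[10/13·y_n + 3/13·y_{n+1}] ⇒ (1 − 3/13z)y_{n+1} = (1 + 10/13z)y_n
  ⇒ R(z) = (1 + 10/13z)/(1 − 3/13z).

Boundary: |R(x)|=1, x<0.
x=-1.53: |R|=0.1308
R=−1: 1+10/13x = −1+3/13x ⇒ -7/13x=2 ⇒ x=2/(-7/13)=-3.7143
Confirm numerically:
  x=-3.168: |R|=0.83007 <1
  x=-2.204: |R|=0.46094 <1
  x=-1.685: |R|=0.21324 <1
  x=-4.204: |R|=1.13384 >1
  x=-3.903: |R|=1.05346 >1
Interval (-3.7143, 0).

z* = -3.7143.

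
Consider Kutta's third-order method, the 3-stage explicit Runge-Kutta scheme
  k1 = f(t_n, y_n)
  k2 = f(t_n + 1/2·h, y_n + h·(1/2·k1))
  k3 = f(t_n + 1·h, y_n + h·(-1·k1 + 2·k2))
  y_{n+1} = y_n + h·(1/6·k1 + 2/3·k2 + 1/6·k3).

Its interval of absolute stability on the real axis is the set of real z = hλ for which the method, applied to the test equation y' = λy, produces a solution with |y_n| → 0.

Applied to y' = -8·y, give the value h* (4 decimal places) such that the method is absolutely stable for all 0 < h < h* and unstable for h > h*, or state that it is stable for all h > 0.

Set f=λy, z=hλ:
  order 3, 3-stage ⇒ R(z)=1+z+z^2/2+z^3/6
  (e.g. R(-1.45)=0.09315, |R|=0.09315)

Boundary: |R(x)|=1, x<0.
x=-1.45: |R|=0.0931
|R(-1.67)|=0.0518 |R(-1.09)|=0.2882 |R(-0.64)|=0.5211
Bisect:
  x_lo=-3.3906 |R|=3.1388  x_hi=-0.0582 |R|=0.9435
  mid=-1.72437 |R|=0.09220 →hi
  mid=-2.55746 |R|=1.07505 →lo
  mid=-2.14091 |R|=0.48464 →hi
  mid=-2.34919 |R|=0.75058 →hi
  mid=-2.45332 |R|=0.90493 →hi
  mid=-2.50539 |R|=0.98795 →hi
  mid=-2.53142 |R|=1.03098 →lo
  ...
  [-2.51292,-2.51271] ⇒ x*=-2.5127
Interval (-2.5127, 0).

(-2.5127,0); λ=-8 ⇒ h* = 0.3141.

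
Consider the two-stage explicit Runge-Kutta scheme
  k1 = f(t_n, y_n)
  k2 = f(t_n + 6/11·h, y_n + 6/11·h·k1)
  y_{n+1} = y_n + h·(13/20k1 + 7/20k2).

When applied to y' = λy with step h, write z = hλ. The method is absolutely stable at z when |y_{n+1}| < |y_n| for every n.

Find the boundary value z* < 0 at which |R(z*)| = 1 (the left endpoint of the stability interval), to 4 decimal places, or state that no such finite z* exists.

On y'=λy, z=hλ:
  k1=λy_n ⇒ h·k1=z·y_n;  k2=λ(1+6/11z)y_n ⇒ h·k2=z(1+6/11z)y_n
  y_{n+1}/y_n = 1 + 13/20z + 7/20z(1+6/11z) = 1 + z + 21/110z²
  so R(z) = 1 + z + 21/110z².

Boundary: |R(x)|=1, x<0.
x=-0.41: |R|=0.6221
R=1: x+21/110x²=0 ⇒ x=−110/21=-5.2381; min R=1−1/(4·21/110)=-0.3095>−1
Confirm numerically:
  x=-5.202: |R|=0.96415 <1
  x=-4.098: |R|=0.10805 <1
  x=-4.059: |R|=0.08632 <1
  x=-3.995: |R|=0.05191 <1
  x=-5.809: |R|=1.63313 >1
  x=-5.505: |R|=1.28050 >1
Interval (-5.2381, 0).

z* = -5.2381.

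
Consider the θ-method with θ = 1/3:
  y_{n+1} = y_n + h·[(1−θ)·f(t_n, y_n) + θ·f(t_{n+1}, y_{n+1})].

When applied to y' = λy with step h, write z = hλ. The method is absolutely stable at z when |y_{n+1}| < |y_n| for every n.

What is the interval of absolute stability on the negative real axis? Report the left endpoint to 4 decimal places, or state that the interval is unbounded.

(-6.0000, 0).

With y'=λy (z=hλ):
  y_{n+1} = y_n + z·[2/3·y_n + 1/3·y_{n+1}] ⇒ (1 − 1/3z)y_{n+1} = (1 + 2/3z)y_n
  so R(z) = (1 + 2/3z)/(1 − 1/3z).

Need |R(x)|<1, x<0.
x=-1.48: |R|=0.0089
R=−1: 1+2/3x = −1+1/3x ⇒ -1/3x=2 ⇒ x=2/(-1/3)=-6.0000
Confirm numerically:
  x=-5.672: |R|=0.96218 <1
  x=-4.420: |R|=0.78706 <1
  x=-3.710: |R|=0.65872 <1
  x=-3.020: |R|=0.50498 <1
  x=-6.506: |R|=1.05323 >1
  x=-6.259: |R|=1.02797 >1
  x=-6.123: |R|=1.01348 >1
So |R|<1 on (-6.0000, 0).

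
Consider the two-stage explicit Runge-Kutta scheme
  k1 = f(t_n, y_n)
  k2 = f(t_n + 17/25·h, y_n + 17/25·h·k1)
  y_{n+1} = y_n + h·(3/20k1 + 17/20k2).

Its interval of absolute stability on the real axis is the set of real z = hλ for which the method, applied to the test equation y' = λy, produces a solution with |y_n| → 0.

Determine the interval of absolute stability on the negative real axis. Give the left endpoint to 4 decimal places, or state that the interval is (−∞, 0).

On y'=λy, z=hλ:
  k1=λy_n ⇒ h·k1=z·y_n;  k2=λ(1+17/25z)y_n ⇒ h·k2=z(1+17/25z)y_n
  y_{n+1}/y_n = 1 + 3/20z + 17/20z(1+17/25z) = 1 + z + 289/500z²
  R(z) = 1 + z + 289/500z².

Need |R(x)|<1, x<0.
x=-1.15: |R|=0.6144
R=1: x+289/500x²=0 ⇒ x=−500/289=-1.7301; min R=1−1/(4·289/500)=0.5675>−1
Confirm numerically:
  x=-1.571: |R|=0.85553 <1
  x=-0.944: |R|=0.57108 <1
  x=-0.918: |R|=0.56909 <1
  x=-0.745: |R|=0.57580 <1
  x=-1.898: |R|=1.18419 >1
  x=-1.884: |R|=1.16759 >1
Stable set (-1.7301, 0).

(-1.7301, 0).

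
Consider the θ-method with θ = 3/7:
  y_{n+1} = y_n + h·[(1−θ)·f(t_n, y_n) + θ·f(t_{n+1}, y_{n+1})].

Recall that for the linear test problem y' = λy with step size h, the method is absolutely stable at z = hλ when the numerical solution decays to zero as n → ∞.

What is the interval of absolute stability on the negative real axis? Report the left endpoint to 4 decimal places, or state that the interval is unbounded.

Test eqn y'=λy, z=hλ:
  y_{n+1} = y_n + z·[4/7·y_n + 3/7·y_{n+1}] ⇒ (1 − 3/7z)y_{n+1} = (1 + 4/7z)y_n
  Hence R(z) = (1 + 4/7z)/(1 − 3/7z).

Find x<0 with |R(x)|<1.
x=-0.98: |R|=0.3099
R=−1: 1+4/7x = −1+3/7x ⇒ -1/7x=2 ⇒ x=2/(-1/7)=-14.0000
Confirm numerically:
  x=-12.095: |R|=0.95599 <1
  x=-11.982: |R|=0.95301 <1
  x=-10.421: |R|=0.90646 <1
  x=-7.657: |R|=0.78836 <1
  x=-14.510: |R|=1.01009 >1
  x=-14.342: |R|=1.00684 >1
  x=-14.139: |R|=1.00281 >1
Interval (-14.0000, 0).

(-14.0000, 0).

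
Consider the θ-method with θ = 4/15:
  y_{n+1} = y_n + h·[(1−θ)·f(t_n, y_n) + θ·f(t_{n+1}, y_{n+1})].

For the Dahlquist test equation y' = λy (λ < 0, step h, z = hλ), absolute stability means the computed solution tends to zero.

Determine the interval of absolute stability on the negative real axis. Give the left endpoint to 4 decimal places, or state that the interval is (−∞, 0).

On y'=λy, z=hλ:
  y_{n+1} = y_n + z·[11/15·y_n + 4/15·y_{n+1}] ⇒ (1 − 4/15z)y_{n+1} = (1 + 11/15z)y_n
  ⇒ R(z) = (1 + 11/15z)/(1 − 4/15z).

Solve |R(x)|<1 on ℝ⁻.
x=-0.78: |R|=0.3543
R=−1: 1+11/15x = −1+4/15x ⇒ -7/15x=2 ⇒ x=2/(-7/15)=-4.2857
Confirm numerically:
  x=-3.454: |R|=0.79796 <1
  x=-3.385: |R|=0.77908 <1
  x=-2.504: |R|=0.50144 <1
  x=-4.804: |R|=1.10603 >1
  x=-4.486: |R|=1.04256 >1
  x=-4.310: |R|=1.00527 >1
Interval (-4.2857, 0).

z∈(-4.2857,0).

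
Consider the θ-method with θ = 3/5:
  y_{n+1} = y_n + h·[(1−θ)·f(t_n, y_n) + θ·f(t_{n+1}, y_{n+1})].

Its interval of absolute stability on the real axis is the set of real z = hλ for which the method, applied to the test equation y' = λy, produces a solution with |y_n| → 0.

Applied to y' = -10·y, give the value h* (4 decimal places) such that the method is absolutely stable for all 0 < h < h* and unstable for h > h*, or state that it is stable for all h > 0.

Set f=λy, z=hλ:
  y_{n+1} = y_n + z·[2/5·y_n + 3/5·y_{n+1}] ⇒ (1 − 3/5z)y_{n+1} = (1 + 2/5z)y_n
  ⇒ R(z) = (1 + 2/5z)/(1 − 3/5z).

Need |R(x)|<1, x<0.
x=-1.77: |R|=0.1416
x=-2: |R|=0.0909
x=-10: |R|=0.4286
x=-100: |R|=0.6393
θ=3/5≥1/2 ⇒ |1+2/5x|<|1−3/5x| ∀x<0 ⇒ interval (−∞,0).

unbounded; (−∞, 0). Any h>0 works for λ=-10.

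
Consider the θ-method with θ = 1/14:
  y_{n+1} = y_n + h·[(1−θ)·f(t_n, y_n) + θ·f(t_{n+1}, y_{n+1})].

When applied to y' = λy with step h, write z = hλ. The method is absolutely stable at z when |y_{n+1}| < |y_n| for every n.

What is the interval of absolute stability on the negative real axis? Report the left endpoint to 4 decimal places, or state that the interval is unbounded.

z∈(-2.3333,0).

With y'=λy (z=hλ):
  y_{n+1} = y_n + z·[13/14·y_n + 1/14·y_{n+1}] ⇒ (1 − 1/14z)y_{n+1} = (1 + 13/14z)y_n
  ⇒ R(z) = (1 + 13/14z)/(1 − 1/14z).

Boundary: |R(x)|=1, x<0.
x=-1.24: |R|=0.1391
R=−1: 1+13/14x = −1+1/14x ⇒ -6/7x=2 ⇒ x=2/(-6/7)=-2.3333
Confirm numerically:
  x=-2.230: |R|=0.92360 <1
  x=-1.895: |R|=0.66908 <1
  x=-1.284: |R|=0.17613 <1
  x=-2.922: |R|=1.41744 >1
  x=-2.797: |R|=1.33125 >1
Stable set (-2.3333, 0).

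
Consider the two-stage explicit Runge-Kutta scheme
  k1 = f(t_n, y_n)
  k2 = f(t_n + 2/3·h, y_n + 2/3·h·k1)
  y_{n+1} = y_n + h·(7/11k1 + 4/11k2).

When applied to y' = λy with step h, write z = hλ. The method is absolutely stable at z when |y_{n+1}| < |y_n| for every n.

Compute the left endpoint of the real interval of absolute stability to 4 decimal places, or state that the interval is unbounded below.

On y'=λy, z=hλ:
  k1=λy_n ⇒ h·k1=z·y_n;  k2=λ(1+2/3z)y_n ⇒ h·k2=z(1+2/3z)y_n
  y_{n+1}/y_n = 1 + 7/11z + 4/11z(1+2/3z) = 1 + z + 8/33z²
  so R(z) = 1 + z + 8/33z².

Solve |R(x)|<1 on ℝ⁻.
x=-1.52: |R|=0.0401
R=1: x+8/33x²=0 ⇒ x=−33/8=-4.1250; min R=1−1/(4·8/33)=-0.0312>−1
Confirm numerically:
  x=-4.076: |R|=0.95158 <1
  x=-2.421: |R|=0.00009 <1
  x=-2.414: |R|=0.00130 <1
  x=-2.289: |R|=0.01881 <1
  x=-4.337: |R|=1.22290 >1
  x=-4.270: |R|=1.15010 >1
So |R|<1 on (-4.1250, 0).

z* = -4.1250.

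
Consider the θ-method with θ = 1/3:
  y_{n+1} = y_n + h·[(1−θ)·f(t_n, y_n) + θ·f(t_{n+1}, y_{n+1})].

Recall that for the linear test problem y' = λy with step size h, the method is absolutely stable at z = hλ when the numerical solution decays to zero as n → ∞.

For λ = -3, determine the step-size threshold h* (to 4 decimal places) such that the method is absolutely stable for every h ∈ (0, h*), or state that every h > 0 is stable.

(-6.0000,0); λ=-3 ⇒ h* = (6)/3 = 2.0000.

Set f=λy, z=hλ:
  y_{n+1} = y_n + z·[2/3·y_n + 1/3·y_{n+1}] ⇒ (1 − 1/3z)y_{n+1} = (1 + 2/3z)y_n
  R(z) = (1 + 2/3z)/(1 − 1/3z).

Solve |R(x)|<1 on ℝ⁻.
x=-1.32: |R|=0.0833
R=−1: 1+2/3x = −1+1/3x ⇒ -1/3x=2 ⇒ x=2/(-1/3)=-6.0000
Confirm numerically:
  x=-5.715: |R|=0.96730 <1
  x=-5.652: |R|=0.95978 <1
  x=-4.750: |R|=0.83871 <1
  x=-3.714: |R|=0.65952 <1
  x=-6.531: |R|=1.05571 >1
  x=-6.406: |R|=1.04316 >1
  x=-6.240: |R|=1.02597 >1
So |R|<1 on (-6.0000, 0).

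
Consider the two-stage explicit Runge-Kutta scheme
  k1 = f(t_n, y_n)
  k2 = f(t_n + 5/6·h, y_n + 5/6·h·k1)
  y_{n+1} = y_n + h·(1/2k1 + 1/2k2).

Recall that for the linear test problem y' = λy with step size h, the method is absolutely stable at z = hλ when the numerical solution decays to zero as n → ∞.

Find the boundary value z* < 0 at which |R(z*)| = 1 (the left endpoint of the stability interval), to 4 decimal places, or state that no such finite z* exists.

left endpoint -2.4000.

Set f=λy, z=hλ:
  k1=λy_n ⇒ h·k1=z·y_n;  k2=λ(1+5/6z)y_n ⇒ h·k2=z(1+5/6z)y_n
  y_{n+1}/y_n = 1 + 1/2z + 1/2z(1+5/6z) = 1 + z + 5/12z²
  ⇒ R(z) = 1 + z + 5/12z².

Boundary: |R(x)|=1, x<0.
x=-1.32: |R|=0.4060
R=1: x+5/12x²=0 ⇒ x=−12/5=-2.4000; min R=1−1/(4·5/12)=0.4000>−1
Confirm numerically:
  x=-2.202: |R|=0.81833 <1
  x=-1.682: |R|=0.49680 <1
  x=-1.568: |R|=0.45643 <1
  x=-1.439: |R|=0.42380 <1
  x=-2.944: |R|=1.66731 >1
  x=-2.602: |R|=1.21900 >1
  x=-2.529: |R|=1.13593 >1
So |R|<1 on (-2.4000, 0).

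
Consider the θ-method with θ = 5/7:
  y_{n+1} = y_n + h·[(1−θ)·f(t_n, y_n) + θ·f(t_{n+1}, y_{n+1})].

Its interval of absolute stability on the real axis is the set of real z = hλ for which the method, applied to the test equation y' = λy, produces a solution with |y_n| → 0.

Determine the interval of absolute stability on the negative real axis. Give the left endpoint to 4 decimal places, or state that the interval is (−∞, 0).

interval (−∞, 0).

Test eqn y'=λy, z=hλ:
  y_{n+1} = y_n + z·[2/7·y_n + 5/7·y_{n+1}] ⇒ (1 − 5/7z)y_{n+1} = (1 + 2/7z)y_n
  Hence R(z) = (1 + 2/7z)/(1 − 5/7z).

Need |R(x)|<1, x<0.
x=-0.77: |R|=0.5032
x=-2: |R|=0.1765
x=-10: |R|=0.2281
x=-100: |R|=0.3807
θ=5/7≥1/2 ⇒ |1+2/7x|<|1−5/7x| ∀x<0 ⇒ unbounded interval.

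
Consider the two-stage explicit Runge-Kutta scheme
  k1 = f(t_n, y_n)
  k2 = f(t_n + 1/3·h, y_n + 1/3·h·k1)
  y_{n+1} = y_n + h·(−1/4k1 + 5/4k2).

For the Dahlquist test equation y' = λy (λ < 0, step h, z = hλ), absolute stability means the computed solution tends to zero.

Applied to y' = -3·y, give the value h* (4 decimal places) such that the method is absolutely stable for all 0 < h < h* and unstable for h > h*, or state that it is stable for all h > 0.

With y'=λy (z=hλ):
  k1=λy_n ⇒ h·k1=z·y_n;  k2=λ(1+1/3z)y_n ⇒ h·k2=z(1+1/3z)y_n
  y_{n+1}/y_n = 1 − 1/4z + 5/4z(1+1/3z) = 1 + z + 5/12z²
  Hence R(z) = 1 + z + 5/12z².

Boundary: |R(x)|=1, x<0.
x=-0.56: |R|=0.5707
R=1: x+5/12x²=0 ⇒ x=−12/5=-2.4000; min R=1−1/(4·5/12)=0.4000>−1
Confirm numerically:
  x=-2.095: |R|=0.73376 <1
  x=-1.571: |R|=0.45735 <1
  x=-1.271: |R|=0.40210 <1
  x=-2.932: |R|=1.64993 >1
  x=-2.923: |R|=1.63697 >1
  x=-2.427: |R|=1.02730 >1
So |R|<1 on (-2.4000, 0).

(-2.4000,0); λ=-3 ⇒ h* = (12/5)/3 = 0.8000.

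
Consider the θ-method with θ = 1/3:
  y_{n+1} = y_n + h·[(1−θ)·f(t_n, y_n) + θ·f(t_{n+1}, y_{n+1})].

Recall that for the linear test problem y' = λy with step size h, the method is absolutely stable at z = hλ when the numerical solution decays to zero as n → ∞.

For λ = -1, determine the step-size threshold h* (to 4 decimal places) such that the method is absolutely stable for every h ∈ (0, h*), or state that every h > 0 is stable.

With y'=λy (z=hλ):
  y_{n+1} = y_n + z·[2/3·y_n + 1/3·y_{n+1}] ⇒ (1 − 1/3z)y_{n+1} = (1 + 2/3z)y_n
  so R(z) = (1 + 2/3z)/(1 − 1/3z).

Find x<0 with |R(x)|<1.
x=-0.71: |R|=0.4259
R=−1: 1+2/3x = −1+1/3x ⇒ -1/3x=2 ⇒ x=2/(-1/3)=-6.0000
Confirm numerically:
  x=-5.913: |R|=0.99024 <1
  x=-5.206: |R|=0.90324 <1
  x=-3.560: |R|=0.62805 <1
  x=-6.586: |R|=1.06113 >1
  x=-6.462: |R|=1.04883 >1
  x=-6.371: |R|=1.03959 >1
Interval (-6.0000, 0).

(-6.0000,0); λ=-1 ⇒ h* = (6)/1 = 6.0000.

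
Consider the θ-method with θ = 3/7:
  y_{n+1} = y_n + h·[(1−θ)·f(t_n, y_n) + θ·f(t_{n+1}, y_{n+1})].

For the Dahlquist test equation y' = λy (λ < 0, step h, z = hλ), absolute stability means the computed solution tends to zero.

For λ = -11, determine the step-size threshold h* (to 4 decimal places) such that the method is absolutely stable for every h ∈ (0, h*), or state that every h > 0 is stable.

(-14.0000,0); λ=-11 ⇒ h* = (14)/11 = 1.2727.

On y'=λy, z=hλ:
  y_{n+1} = y_n + z·[4/7·y_n + 3/7·y_{n+1}] ⇒ (1 − 3/7z)y_{n+1} = (1 + 4/7z)y_n
  Hence R(z) = (1 + 4/7z)/(1 − 3/7z).

Need |R(x)|<1, x<0.
x=-1.53: |R|=0.0759
R=−1: 1+4/7x = −1+3/7x ⇒ -1/7x=2 ⇒ x=2/(-1/7)=-14.0000
Confirm numerically:
  x=-12.047: |R|=0.95473 <1
  x=-11.294: |R|=0.93381 <1
  x=-10.500: |R|=0.90909 <1
  x=-14.599: |R|=1.01179 >1
  x=-14.201: |R|=1.00405 >1
So |R|<1 on (-14.0000, 0).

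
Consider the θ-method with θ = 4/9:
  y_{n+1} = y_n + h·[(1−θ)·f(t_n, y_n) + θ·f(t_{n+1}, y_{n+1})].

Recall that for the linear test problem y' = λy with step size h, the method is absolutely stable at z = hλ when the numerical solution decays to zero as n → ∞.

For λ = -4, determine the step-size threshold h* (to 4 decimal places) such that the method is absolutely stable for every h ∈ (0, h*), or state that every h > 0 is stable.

(-18.0000,0); λ=-4 ⇒ h* = (18)/4 = 4.5000.

Test eqn y'=λy, z=hλ:
  y_{n+1} = y_n + z·[5/9·y_n + 4/9·y_{n+1}] ⇒ (1 − 4/9z)y_{n+1} = (1 + 5/9z)y_n
  R(z) = (1 + 5/9z)/(1 − 4/9z).

Find x<0 with |R(x)|<1.
x=-1.24: |R|=0.2006
R=−1: 1+5/9x = −1+4/9x ⇒ -1/9x=2 ⇒ x=2/(-1/9)=-18.0000
Confirm numerically:
  x=-16.274: |R|=0.97671 <1
  x=-14.504: |R|=0.94783 <1
  x=-9.509: |R|=0.81948 <1
  x=-18.434: |R|=1.00525 >1
  x=-18.224: |R|=1.00274 >1
  x=-18.182: |R|=1.00223 >1
So |R|<1 on (-18.0000, 0).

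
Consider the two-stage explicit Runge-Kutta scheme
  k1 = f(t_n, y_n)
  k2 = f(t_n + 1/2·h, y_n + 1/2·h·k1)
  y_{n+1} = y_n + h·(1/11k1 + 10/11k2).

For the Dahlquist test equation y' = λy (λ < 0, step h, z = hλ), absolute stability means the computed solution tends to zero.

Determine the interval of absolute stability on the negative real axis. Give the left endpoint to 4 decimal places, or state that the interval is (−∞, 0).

Set f=λy, z=hλ:
  k1=λy_n ⇒ h·k1=z·y_n;  k2=λ(1+1/2z)y_n ⇒ h·k2=z(1+1/2z)y_n
  y_{n+1}/y_n = 1 + 1/11z + 10/11z(1+1/2z) = 1 + z + 5/11z²
  R(z) = 1 + z + 5/11z².

Boundary: |R(x)|=1, x<0.
x=-1.39: |R|=0.4882
R=1: x+5/11x²=0 ⇒ x=−11/5=-2.2000; min R=1−1/(4·5/11)=0.4500>−1
Confirm numerically:
  x=-1.870: |R|=0.71950 <1
  x=-1.233: |R|=0.45804 <1
  x=-0.993: |R|=0.45520 <1
  x=-2.755: |R|=1.69501 >1
  x=-2.390: |R|=1.20641 >1
  x=-2.352: |R|=1.16250 >1
Stable set (-2.2000, 0).

(-2.2000, 0).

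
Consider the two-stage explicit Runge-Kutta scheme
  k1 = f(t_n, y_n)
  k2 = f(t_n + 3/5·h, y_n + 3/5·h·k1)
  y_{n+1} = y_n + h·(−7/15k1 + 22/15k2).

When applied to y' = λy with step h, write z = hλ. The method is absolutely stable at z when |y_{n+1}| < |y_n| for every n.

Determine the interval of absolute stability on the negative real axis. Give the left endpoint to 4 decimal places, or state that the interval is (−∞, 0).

z∈(-1.1364,0).

Test eqn y'=λy, z=hλ:
  k1=λy_n ⇒ h·k1=z·y_n;  k2=λ(1+3/5z)y_n ⇒ h·k2=z(1+3/5z)y_n
  y_{n+1}/y_n = 1 − 7/15z + 22/15z(1+3/5z) = 1 + z + 22/25z²
  ⇒ R(z) = 1 + z + 22/25z².

Boundary: |R(x)|=1, x<0.
x=-1.54: |R|=1.5470
R=1: x+22/25x²=0 ⇒ x=−25/22=-1.1364; min R=1−1/(4·22/25)=0.7159>−1
Confirm numerically:
  x=-1.094: |R|=0.95922 <1
  x=-0.649: |R|=0.72166 <1
  x=-0.591: |R|=0.71637 <1
  x=-1.725: |R|=1.89355 >1
  x=-1.357: |R|=1.26348 >1
  x=-1.270: |R|=1.14935 >1
Stable set (-1.1364, 0).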